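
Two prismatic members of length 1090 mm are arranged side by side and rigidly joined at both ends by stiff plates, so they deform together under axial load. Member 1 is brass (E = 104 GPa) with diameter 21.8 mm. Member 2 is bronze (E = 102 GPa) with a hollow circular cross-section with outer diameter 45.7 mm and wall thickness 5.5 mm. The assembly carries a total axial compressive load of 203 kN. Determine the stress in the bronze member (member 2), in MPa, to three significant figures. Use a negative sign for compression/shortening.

A_1 = 373.3 mm².
A_2 = 694.6 mm².
Equal strain + equilibrium ⇒ each member carries load in proportion to AE: A₁E₁ = 38820000 N, A₂E₂ = 70850000 N, ΣAE = 109700000 N.
σ₂ = P·E₂/ΣAE = -203000·102000/109700000 = -188.8 MPa.

-189 MPa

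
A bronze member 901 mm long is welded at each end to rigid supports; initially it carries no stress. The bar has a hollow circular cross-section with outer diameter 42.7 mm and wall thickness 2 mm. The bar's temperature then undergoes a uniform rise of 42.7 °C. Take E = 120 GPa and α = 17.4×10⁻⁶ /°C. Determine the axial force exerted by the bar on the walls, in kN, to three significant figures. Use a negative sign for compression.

Free thermal expansion αLΔT = 17.4e-6 · 901 · 42.7 = 0.6694 mm.
The walls impose strain ε = −(0.6694)/901 = -7.4298e-04; σ = Eε = 120000 · -7.4298e-04 = -89.16 MPa.
Wall reaction R = σ·A = -89.16·255.7 = -22800 N = -22.8 kN.

-22.8 kN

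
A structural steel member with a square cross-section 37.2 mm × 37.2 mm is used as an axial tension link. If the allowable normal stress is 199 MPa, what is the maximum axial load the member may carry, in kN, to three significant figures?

A = 1384 mm².
P_max = σ_allow · A = 199 · 1384 = 275400 N = 275.4 kN.

275 kN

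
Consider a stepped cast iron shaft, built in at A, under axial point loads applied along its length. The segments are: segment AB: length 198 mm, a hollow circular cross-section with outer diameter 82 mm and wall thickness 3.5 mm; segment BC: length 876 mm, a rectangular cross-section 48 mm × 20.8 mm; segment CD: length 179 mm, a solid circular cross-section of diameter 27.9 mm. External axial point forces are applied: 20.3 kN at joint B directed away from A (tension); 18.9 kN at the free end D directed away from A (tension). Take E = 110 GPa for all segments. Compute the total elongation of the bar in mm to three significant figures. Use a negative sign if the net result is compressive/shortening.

Internal axial forces (sectioning from the free end, tension +): N_CD = 18.9 kN, N_BC = 18.9 kN, N_AB = 39.2 kN.
A_AB = 863.2 mm².
A_BC = 998.4 mm².
A_CD = 611.4 mm².
δ_AB = 39200·198/(863.2·110000) = 0.08175 mm
δ_BC = 18900·876/(998.4·110000) = 0.1508 mm
δ_CD = 18900·179/(611.4·110000) = 0.05031 mm
δ = Σδ_i = 0.2828 mm.

0.283 mm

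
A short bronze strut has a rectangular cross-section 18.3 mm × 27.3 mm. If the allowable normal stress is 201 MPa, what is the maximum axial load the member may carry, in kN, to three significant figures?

A = 499.6 mm².
P_max = σ_allow · A = 201 · 499.6 = 100400 N = 100.4 kN.

100 kN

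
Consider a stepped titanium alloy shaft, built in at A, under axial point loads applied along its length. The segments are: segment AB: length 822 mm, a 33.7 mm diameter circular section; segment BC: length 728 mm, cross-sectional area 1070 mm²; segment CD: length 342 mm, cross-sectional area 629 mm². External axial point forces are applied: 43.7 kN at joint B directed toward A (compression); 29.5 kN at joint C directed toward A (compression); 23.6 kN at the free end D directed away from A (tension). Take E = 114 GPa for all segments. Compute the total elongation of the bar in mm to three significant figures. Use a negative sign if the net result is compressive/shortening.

-0.324 mm

Internal axial forces (sectioning from the free end, tension +): N_CD = 23.6 kN, N_BC = -5.9 kN, N_AB = -49.6 kN.
A_AB = 892 mm².
δ_AB = -49600·822/(892·114000) = -0.401 mm
δ_BC = -5900·728/(1070·114000) = -0.03521 mm
δ_CD = 23600·342/(629·114000) = 0.1126 mm
δ = Σδ_i = -0.3236 mm.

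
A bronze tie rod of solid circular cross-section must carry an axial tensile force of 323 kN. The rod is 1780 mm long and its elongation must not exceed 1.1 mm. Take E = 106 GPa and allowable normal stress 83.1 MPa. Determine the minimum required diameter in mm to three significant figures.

Required area A ≥ P/σ_allow = 323000/83.1 = 3887 mm².
For a solid circular section, d ≥ √(4A/π) = 70.35 mm.
Elongation limit: A ≥ PL/(Eδ_allow) = 323000·1780/(106000·1.1) = 4931 mm² ⇒ d ≥ 79.23 mm.
The elongation limit governs.

79.2 mm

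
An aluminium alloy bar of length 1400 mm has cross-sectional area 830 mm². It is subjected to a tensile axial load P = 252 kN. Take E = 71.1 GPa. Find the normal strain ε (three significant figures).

0.00427

σ = N/A = 303.6 MPa; ε = σ/E = 303.6/71100 = 4.270e-03.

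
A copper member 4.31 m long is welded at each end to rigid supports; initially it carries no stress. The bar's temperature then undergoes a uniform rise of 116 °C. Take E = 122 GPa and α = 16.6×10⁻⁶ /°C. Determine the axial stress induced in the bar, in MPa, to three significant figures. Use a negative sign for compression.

-235 MPa

Free thermal expansion αLΔT = 16.6e-6 · 4310 · 116 = 8.299 mm.
The walls impose strain ε = −(8.299)/4310 = -1.9256e-03; σ = Eε = 122000 · -1.9256e-03 = -234.9 MPa.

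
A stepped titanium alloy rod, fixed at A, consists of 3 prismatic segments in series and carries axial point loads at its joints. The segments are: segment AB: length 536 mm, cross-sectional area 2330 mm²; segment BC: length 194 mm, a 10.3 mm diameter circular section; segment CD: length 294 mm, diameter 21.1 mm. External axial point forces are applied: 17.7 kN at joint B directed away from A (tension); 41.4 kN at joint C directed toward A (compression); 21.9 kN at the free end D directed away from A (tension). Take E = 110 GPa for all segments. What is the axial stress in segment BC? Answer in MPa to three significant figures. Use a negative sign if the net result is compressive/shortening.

-234 MPa

Internal axial forces (sectioning from the free end, tension +): N_CD = 21.9 kN, N_BC = -19.5 kN, N_AB = -1.8 kN.
A_BC = 83.32 mm².
σ_BC = N_BC/A_BC = -19500/83.32 = -234 MPa.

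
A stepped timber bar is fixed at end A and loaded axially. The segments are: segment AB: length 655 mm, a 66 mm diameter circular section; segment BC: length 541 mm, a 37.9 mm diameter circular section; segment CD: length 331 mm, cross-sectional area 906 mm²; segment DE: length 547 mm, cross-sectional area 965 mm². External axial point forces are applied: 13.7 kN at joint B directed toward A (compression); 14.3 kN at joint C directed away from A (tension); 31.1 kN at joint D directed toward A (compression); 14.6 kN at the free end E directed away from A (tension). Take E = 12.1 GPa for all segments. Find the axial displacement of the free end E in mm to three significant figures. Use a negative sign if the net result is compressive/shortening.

-0.153 mm

Internal axial forces (sectioning from the free end, tension +): N_DE = 14.6 kN, N_CD = -16.5 kN, N_BC = -2.2 kN, N_AB = -15.9 kN.
A_AB = 3421 mm².
A_BC = 1128 mm².
δ_AB = -15900·655/(3421·12100) = -0.2516 mm
δ_BC = -2200·541/(1128·12100) = -0.08719 mm
δ_CD = -16500·331/(906·12100) = -0.4982 mm
δ_DE = 14600·547/(965·12100) = 0.684 mm
δ = Σδ_i = -0.153 mm.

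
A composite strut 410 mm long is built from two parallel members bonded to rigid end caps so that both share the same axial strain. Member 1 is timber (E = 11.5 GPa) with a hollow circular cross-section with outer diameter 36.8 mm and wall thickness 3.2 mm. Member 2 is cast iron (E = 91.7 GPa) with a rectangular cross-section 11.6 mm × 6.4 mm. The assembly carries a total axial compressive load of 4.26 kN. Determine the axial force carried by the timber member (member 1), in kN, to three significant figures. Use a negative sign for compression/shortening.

A_1 = 337.8 mm².
A_2 = 74.24 mm².
Equal strain + equilibrium ⇒ each member carries load in proportion to AE: A₁E₁ = 3885000 N, A₂E₂ = 6808000 N, ΣAE = 10690000 N.
F₁ = P·A₁E₁/ΣAE = -4260·3885000/10690000 = -1548 N.

-1.55 kN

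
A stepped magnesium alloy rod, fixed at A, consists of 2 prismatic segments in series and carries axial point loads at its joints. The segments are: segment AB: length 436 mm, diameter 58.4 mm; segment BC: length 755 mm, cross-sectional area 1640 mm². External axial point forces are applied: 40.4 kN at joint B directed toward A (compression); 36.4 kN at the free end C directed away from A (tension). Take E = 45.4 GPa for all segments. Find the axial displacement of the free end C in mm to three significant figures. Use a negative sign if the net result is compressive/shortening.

0.355 mm

Internal axial forces (sectioning from the free end, tension +): N_BC = 36.4 kN, N_AB = -4 kN.
A_AB = 2679 mm².
δ_AB = -4000·436/(2679·45400) = -0.01434 mm
δ_BC = 36400·755/(1640·45400) = 0.3691 mm
δ = Σδ_i = 0.3548 mm.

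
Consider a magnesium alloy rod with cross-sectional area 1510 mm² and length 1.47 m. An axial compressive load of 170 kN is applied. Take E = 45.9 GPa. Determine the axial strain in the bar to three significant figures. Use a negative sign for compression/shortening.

-0.00245

σ = N/A = -112.6 MPa; ε = σ/E = -112.6/45900 = -2.453e-03.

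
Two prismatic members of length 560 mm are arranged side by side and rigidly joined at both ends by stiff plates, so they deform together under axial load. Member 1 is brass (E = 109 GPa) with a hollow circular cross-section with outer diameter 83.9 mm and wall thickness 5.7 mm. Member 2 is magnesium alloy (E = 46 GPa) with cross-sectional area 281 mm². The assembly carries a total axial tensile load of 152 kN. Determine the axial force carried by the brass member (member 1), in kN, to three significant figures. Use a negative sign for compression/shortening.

140 kN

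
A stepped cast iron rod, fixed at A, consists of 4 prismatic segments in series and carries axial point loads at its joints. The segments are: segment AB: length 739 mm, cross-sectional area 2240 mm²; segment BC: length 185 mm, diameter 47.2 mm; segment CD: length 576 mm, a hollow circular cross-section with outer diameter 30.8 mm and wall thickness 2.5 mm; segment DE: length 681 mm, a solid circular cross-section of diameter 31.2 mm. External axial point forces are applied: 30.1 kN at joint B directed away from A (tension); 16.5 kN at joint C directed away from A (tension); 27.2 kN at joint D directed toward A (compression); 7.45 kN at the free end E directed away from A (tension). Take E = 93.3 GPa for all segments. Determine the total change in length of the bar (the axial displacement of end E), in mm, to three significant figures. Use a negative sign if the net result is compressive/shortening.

-0.386 mm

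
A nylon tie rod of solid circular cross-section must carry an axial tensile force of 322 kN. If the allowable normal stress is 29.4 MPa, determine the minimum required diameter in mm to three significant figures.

Required area A ≥ P/σ_allow = 322000/29.4 = 10950 mm².
For a solid circular section, d ≥ √(4A/π) = 118.1 mm.

118 mm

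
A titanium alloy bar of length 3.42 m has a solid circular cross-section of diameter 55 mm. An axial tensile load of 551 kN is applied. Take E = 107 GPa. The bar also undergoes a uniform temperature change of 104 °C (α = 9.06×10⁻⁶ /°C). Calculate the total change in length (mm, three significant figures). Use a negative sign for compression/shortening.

A = 2376 mm².
δ_mech = NL/(AE) = 551000·3420/(2376·107000) = 7.413 mm.
δ_thermal = αLΔT = 9.06e-6·3420·104 = 3.222 mm.
δ = δ_mech + δ_thermal = 10.64 mm.

10.6 mm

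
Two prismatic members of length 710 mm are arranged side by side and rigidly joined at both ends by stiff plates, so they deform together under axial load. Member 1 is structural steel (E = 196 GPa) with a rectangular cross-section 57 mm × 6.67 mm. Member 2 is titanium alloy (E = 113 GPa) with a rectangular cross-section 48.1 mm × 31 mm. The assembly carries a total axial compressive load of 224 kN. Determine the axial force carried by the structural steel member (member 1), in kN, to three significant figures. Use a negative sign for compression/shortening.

-68.7 kN

A_1 = 380.2 mm².
A_2 = 1491 mm².
Equal strain + equilibrium ⇒ each member carries load in proportion to AE: A₁E₁ = 74520000 N, A₂E₂ = 168500000 N, ΣAE = 243000000 N.
F₁ = P·A₁E₁/ΣAE = -224000·74520000/243000000 = -68690 N.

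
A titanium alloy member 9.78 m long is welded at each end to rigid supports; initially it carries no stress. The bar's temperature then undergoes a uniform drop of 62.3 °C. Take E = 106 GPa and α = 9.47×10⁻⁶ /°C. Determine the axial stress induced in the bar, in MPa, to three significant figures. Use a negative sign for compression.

62.5 MPa

Free thermal expansion αLΔT = 9.47e-6 · 9780 · -62.3 = -5.77 mm.
The walls impose strain ε = −(-5.77)/9780 = 5.8998e-04; σ = Eε = 106000 · 5.8998e-04 = 62.54 MPa.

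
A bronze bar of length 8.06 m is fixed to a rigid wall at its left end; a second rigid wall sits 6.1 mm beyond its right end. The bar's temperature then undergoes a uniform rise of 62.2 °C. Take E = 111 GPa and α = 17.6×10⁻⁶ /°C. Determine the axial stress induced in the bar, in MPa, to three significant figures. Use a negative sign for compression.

Free thermal expansion αLΔT = 17.6e-6 · 8060 · 62.2 = 8.823 mm.
The walls engage after the gap closes; constrained expansion = 8.823 − 6.1 = 2.723 mm.
The walls impose strain ε = −(2.723)/8060 = -3.3790e-04; σ = Eε = 111000 · -3.3790e-04 = -37.51 MPa.

-37.5 MPa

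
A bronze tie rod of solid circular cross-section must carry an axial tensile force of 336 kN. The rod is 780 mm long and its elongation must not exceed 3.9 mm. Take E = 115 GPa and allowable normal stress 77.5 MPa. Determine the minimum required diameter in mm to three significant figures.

74.3 mm

Required area A ≥ P/σ_allow = 336000/77.5 = 4335 mm².
For a solid circular section, d ≥ √(4A/π) = 74.3 mm.
Elongation limit: A ≥ PL/(Eδ_allow) = 336000·780/(115000·3.9) = 584.3 mm² ⇒ d ≥ 27.28 mm.
The stress limit governs.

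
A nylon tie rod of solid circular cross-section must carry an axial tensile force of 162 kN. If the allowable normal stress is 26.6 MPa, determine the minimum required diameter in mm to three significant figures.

Required area A ≥ P/σ_allow = 162000/26.6 = 6090 mm².
For a solid circular section, d ≥ √(4A/π) = 88.06 mm.

88.1 mm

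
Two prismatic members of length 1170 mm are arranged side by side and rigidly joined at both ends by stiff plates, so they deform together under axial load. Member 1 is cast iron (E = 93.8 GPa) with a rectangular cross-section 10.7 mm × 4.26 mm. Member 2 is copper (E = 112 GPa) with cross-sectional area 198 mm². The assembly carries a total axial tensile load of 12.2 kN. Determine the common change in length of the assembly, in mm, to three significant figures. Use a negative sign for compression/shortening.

0.540 mm

A_1 = 45.58 mm².
Equal strain + equilibrium ⇒ each member carries load in proportion to AE: A₁E₁ = 4276000 N, A₂E₂ = 22180000 N, ΣAE = 26450000 N.
δ = PL/ΣAE = 12200·1170/26450000 = 0.5396 mm.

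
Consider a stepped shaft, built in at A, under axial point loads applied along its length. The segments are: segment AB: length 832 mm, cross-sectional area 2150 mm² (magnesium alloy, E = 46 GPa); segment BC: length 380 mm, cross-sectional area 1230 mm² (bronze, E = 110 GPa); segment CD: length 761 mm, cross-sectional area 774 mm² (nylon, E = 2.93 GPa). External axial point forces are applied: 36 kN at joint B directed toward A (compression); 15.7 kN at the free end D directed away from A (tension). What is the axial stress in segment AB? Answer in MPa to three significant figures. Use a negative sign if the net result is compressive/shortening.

Internal axial forces (sectioning from the free end, tension +): N_CD = 15.7 kN, N_BC = 15.7 kN, N_AB = -20.3 kN.
σ_AB = N_AB/A_AB = -20300/2150 = -9.442 MPa.

-9.44 MPa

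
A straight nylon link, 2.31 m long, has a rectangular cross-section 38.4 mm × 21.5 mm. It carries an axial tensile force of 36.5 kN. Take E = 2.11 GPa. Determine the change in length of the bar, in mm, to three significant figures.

48.4 mm

A = 825.6 mm².
δ_mech = NL/(AE) = 36500·2310/(825.6·2110) = 48.4 mm.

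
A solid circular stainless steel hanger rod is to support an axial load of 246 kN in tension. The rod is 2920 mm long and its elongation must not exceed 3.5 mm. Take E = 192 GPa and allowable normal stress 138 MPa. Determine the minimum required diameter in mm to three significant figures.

Required area A ≥ P/σ_allow = 246000/138 = 1783 mm².
For a solid circular section, d ≥ √(4A/π) = 47.64 mm.
Elongation limit: A ≥ PL/(Eδ_allow) = 246000·2920/(192000·3.5) = 1069 mm² ⇒ d ≥ 36.89 mm.
The stress limit governs.

47.6 mm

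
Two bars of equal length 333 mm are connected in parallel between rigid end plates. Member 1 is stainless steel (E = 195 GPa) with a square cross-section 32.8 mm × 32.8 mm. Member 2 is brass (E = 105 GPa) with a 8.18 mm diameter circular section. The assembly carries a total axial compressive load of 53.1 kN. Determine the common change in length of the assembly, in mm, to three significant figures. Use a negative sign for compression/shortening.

-0.0821 mm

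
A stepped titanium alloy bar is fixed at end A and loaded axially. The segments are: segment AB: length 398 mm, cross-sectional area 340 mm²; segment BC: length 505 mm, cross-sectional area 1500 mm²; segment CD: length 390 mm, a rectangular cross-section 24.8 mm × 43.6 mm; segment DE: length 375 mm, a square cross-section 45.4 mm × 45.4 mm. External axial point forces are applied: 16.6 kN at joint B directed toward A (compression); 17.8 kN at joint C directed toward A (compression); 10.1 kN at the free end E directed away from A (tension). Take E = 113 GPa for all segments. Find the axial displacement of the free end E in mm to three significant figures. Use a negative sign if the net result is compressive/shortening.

-0.226 mm

Internal axial forces (sectioning from the free end, tension +): N_DE = 10.1 kN, N_CD = 10.1 kN, N_BC = -7.7 kN, N_AB = -24.3 kN.
A_CD = 1081 mm².
A_DE = 2061 mm².
δ_AB = -24300·398/(340·113000) = -0.2517 mm
δ_BC = -7700·505/(1500·113000) = -0.02294 mm
δ_CD = 10100·390/(1081·113000) = 0.03224 mm
δ_DE = 10100·375/(2061·113000) = 0.01626 mm
δ = Σδ_i = -0.2262 mm.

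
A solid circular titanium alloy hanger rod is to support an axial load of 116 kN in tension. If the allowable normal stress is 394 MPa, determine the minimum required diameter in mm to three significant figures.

19.4 mm

Required area A ≥ P/σ_allow = 116000/394 = 294.4 mm².
For a solid circular section, d ≥ √(4A/π) = 19.36 mm.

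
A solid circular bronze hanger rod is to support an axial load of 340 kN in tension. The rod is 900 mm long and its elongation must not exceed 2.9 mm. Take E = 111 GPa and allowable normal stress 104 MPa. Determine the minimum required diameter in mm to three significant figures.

Required area A ≥ P/σ_allow = 340000/104 = 3269 mm².
For a solid circular section, d ≥ √(4A/π) = 64.52 mm.
Elongation limit: A ≥ PL/(Eδ_allow) = 340000·900/(111000·2.9) = 950.6 mm² ⇒ d ≥ 34.79 mm.
The stress limit governs.

64.5 mm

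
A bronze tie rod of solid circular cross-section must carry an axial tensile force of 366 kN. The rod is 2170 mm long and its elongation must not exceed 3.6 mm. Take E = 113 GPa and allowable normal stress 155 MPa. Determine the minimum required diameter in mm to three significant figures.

Required area A ≥ P/σ_allow = 366000/155 = 2361 mm².
For a solid circular section, d ≥ √(4A/π) = 54.83 mm.
Elongation limit: A ≥ PL/(Eδ_allow) = 366000·2170/(113000·3.6) = 1952 mm² ⇒ d ≥ 49.86 mm.
The stress limit governs.

54.8 mm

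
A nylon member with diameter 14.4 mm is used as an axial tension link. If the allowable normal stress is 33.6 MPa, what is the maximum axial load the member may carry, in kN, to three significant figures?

5.47 kN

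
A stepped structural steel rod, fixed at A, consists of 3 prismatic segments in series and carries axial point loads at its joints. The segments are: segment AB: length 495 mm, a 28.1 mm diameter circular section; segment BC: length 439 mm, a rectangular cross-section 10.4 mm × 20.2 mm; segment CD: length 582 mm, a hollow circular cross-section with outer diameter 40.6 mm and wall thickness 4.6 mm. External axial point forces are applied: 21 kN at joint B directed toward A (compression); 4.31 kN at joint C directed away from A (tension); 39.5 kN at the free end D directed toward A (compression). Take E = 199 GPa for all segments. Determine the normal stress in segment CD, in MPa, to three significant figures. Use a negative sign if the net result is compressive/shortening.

-75.9 MPa

Internal axial forces (sectioning from the free end, tension +): N_CD = -39.5 kN, N_BC = -35.19 kN, N_AB = -56.19 kN.
A_CD = 520.2 mm².
σ_CD = N_CD/A_CD = -39500/520.2 = -75.93 MPa.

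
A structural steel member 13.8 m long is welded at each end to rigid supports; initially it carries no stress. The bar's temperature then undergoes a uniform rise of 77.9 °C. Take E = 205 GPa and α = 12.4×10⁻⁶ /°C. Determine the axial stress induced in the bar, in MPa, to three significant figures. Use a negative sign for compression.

Free thermal expansion αLΔT = 12.4e-6 · 13800 · 77.9 = 13.33 mm.
The walls impose strain ε = −(13.33)/13800 = -9.6596e-04; σ = Eε = 205000 · -9.6596e-04 = -198 MPa.

-198 MPa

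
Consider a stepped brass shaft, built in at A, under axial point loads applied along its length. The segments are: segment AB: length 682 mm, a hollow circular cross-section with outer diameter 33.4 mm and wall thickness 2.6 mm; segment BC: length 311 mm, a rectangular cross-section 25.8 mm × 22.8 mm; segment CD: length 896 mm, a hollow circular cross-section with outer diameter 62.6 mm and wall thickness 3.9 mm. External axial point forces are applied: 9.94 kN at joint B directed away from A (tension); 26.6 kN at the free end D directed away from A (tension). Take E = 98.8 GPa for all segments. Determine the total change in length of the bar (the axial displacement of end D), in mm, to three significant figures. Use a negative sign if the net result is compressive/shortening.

Internal axial forces (sectioning from the free end, tension +): N_CD = 26.6 kN, N_BC = 26.6 kN, N_AB = 36.54 kN.
A_AB = 251.6 mm².
A_BC = 588.2 mm².
A_CD = 719.2 mm².
δ_AB = 36540·682/(251.6·98800) = 1.003 mm
δ_BC = 26600·311/(588.2·98800) = 0.1423 mm
δ_CD = 26600·896/(719.2·98800) = 0.3354 mm
δ = Σδ_i = 1.48 mm.

1.48 mm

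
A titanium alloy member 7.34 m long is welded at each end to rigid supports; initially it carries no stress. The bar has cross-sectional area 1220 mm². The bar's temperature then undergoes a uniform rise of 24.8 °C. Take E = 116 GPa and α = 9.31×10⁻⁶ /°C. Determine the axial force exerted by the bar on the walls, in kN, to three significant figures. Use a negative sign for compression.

-32.7 kN

Free thermal expansion αLΔT = 9.31e-6 · 7340 · 24.8 = 1.695 mm.
The walls impose strain ε = −(1.695)/7340 = -2.3089e-04; σ = Eε = 116000 · -2.3089e-04 = -26.78 MPa.
Wall reaction R = σ·A = -26.78·1220 = -32680 N = -32.68 kN.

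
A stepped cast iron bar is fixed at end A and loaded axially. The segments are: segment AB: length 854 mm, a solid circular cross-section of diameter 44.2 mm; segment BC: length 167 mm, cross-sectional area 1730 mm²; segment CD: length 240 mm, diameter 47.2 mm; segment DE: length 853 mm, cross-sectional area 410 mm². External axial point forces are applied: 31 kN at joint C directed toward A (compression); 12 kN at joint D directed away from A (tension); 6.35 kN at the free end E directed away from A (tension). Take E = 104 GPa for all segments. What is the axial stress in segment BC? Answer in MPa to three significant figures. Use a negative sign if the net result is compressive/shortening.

-7.31 MPa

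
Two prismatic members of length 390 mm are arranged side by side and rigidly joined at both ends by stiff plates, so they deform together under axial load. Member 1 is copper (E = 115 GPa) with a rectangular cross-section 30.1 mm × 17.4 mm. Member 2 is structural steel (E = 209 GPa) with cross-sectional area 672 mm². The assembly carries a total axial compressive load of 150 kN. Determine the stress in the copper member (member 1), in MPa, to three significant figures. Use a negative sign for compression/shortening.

-86.0 MPa

A_1 = 523.7 mm².
Equal strain + equilibrium ⇒ each member carries load in proportion to AE: A₁E₁ = 60230000 N, A₂E₂ = 140400000 N, ΣAE = 200700000 N.
σ₁ = P·E₁/ΣAE = -150000·115000/200700000 = -85.96 MPa.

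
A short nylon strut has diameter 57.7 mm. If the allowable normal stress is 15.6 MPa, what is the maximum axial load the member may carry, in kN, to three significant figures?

40.8 kN

A = 2615 mm².
P_max = σ_allow · A = 15.6 · 2615 = 40790 N = 40.79 kN.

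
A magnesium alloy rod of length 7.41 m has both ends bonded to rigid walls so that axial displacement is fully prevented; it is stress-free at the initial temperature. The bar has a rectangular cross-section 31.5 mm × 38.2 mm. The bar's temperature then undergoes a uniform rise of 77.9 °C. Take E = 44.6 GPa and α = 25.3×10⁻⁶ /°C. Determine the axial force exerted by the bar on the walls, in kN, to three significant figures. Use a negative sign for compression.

Free thermal expansion αLΔT = 25.3e-6 · 7410 · 77.9 = 14.6 mm.
The walls impose strain ε = −(14.6)/7410 = -1.9709e-03; σ = Eε = 44600 · -1.9709e-03 = -87.9 MPa.
Wall reaction R = σ·A = -87.9·1203 = -105800 N = -105.8 kN.

-106 kN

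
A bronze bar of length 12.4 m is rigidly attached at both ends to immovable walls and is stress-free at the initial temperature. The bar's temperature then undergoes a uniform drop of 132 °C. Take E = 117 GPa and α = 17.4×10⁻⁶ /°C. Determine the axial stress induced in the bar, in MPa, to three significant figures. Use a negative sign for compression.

269 MPa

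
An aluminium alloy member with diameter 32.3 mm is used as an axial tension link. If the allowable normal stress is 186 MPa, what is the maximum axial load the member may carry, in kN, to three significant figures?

A = 819.4 mm².
P_max = σ_allow · A = 186 · 819.4 = 152400 N = 152.4 kN.

152 kN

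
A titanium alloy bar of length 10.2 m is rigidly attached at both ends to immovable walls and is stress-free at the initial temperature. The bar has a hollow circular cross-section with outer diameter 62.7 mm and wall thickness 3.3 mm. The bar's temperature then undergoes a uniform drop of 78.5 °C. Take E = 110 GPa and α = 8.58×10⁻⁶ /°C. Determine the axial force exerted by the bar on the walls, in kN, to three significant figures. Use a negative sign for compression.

Free thermal expansion αLΔT = 8.58e-6 · 10200 · -78.5 = -6.87 mm.
The walls impose strain ε = −(-6.87)/10200 = 6.7353e-04; σ = Eε = 110000 · 6.7353e-04 = 74.09 MPa.
Wall reaction R = σ·A = 74.09·615.8 = 45620 N = 45.62 kN.

45.6 kN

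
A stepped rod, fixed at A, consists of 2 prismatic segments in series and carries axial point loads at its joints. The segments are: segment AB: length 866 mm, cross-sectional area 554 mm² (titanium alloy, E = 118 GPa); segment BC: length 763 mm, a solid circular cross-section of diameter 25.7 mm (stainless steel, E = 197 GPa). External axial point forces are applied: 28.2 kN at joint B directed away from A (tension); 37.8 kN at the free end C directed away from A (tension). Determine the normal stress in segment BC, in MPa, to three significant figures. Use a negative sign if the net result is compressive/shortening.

Internal axial forces (sectioning from the free end, tension +): N_BC = 37.8 kN, N_AB = 66 kN.
A_BC = 518.7 mm².
σ_BC = N_BC/A_BC = 37800/518.7 = 72.87 MPa.

72.9 MPa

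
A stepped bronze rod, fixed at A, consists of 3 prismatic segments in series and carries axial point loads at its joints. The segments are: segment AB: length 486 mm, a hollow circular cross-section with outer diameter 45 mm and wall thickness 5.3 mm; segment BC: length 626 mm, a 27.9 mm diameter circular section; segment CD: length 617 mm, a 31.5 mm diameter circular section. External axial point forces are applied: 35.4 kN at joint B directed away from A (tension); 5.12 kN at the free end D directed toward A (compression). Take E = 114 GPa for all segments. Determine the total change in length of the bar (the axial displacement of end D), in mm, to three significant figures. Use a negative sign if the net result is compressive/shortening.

Internal axial forces (sectioning from the free end, tension +): N_CD = -5.12 kN, N_BC = -5.12 kN, N_AB = 30.28 kN.
A_AB = 661 mm².
A_BC = 611.4 mm².
A_CD = 779.3 mm².
δ_AB = 30280·486/(661·114000) = 0.1953 mm
δ_BC = -5120·626/(611.4·114000) = -0.04599 mm
δ_CD = -5120·617/(779.3·114000) = -0.03556 mm
δ = Σδ_i = 0.1137 mm.

0.114 mm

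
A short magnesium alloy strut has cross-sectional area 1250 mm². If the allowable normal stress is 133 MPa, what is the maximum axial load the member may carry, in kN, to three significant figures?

P_max = σ_allow · A = 133 · 1250 = 166200 N = 166.2 kN.

166 kN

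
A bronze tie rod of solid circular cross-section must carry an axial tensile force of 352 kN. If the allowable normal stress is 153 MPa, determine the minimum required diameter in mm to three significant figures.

54.1 mm

Required area A ≥ P/σ_allow = 352000/153 = 2301 mm².
For a solid circular section, d ≥ √(4A/π) = 54.12 mm.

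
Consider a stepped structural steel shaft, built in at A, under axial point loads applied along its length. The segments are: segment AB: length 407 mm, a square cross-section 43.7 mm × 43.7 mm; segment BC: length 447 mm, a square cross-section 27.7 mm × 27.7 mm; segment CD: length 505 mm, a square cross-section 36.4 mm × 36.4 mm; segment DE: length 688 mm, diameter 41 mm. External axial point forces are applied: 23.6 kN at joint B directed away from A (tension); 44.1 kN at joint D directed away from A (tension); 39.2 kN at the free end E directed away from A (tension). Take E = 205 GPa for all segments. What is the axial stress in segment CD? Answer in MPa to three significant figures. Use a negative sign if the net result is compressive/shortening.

Internal axial forces (sectioning from the free end, tension +): N_DE = 39.2 kN, N_CD = 83.3 kN, N_BC = 83.3 kN, N_AB = 106.9 kN.
A_CD = 1325 mm².
σ_CD = N_CD/A_CD = 83300/1325 = 62.87 MPa.

62.9 MPa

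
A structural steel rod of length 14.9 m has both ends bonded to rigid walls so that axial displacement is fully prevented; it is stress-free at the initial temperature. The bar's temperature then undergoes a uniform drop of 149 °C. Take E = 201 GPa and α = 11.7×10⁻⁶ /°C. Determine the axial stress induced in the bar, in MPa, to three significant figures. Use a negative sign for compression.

350 MPa

Free thermal expansion αLΔT = 11.7e-6 · 14900 · -149 = -25.98 mm.
The walls impose strain ε = −(-25.98)/14900 = 1.7433e-03; σ = Eε = 201000 · 1.7433e-03 = 350.4 MPa.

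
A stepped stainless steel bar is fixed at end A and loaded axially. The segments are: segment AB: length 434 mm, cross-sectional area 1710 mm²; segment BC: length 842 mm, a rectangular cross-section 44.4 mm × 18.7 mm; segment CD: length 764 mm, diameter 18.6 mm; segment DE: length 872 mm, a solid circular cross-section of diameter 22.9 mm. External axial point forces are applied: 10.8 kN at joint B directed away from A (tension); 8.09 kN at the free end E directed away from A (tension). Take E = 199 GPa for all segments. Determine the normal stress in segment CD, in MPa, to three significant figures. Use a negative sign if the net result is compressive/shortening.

29.8 MPa

Internal axial forces (sectioning from the free end, tension +): N_DE = 8.09 kN, N_CD = 8.09 kN, N_BC = 8.09 kN, N_AB = 18.89 kN.
A_CD = 271.7 mm².
σ_CD = N_CD/A_CD = 8090/271.7 = 29.77 MPa.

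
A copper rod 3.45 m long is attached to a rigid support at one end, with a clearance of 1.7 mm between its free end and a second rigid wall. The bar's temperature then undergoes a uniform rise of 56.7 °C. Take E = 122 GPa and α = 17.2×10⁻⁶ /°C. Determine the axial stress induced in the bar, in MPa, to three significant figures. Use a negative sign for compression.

-58.9 MPa

Free thermal expansion αLΔT = 17.2e-6 · 3450 · 56.7 = 3.365 mm.
The walls engage after the gap closes; constrained expansion = 3.365 − 1.7 = 1.665 mm.
The walls impose strain ε = −(1.665)/3450 = -4.8249e-04; σ = Eε = 122000 · -4.8249e-04 = -58.86 MPa.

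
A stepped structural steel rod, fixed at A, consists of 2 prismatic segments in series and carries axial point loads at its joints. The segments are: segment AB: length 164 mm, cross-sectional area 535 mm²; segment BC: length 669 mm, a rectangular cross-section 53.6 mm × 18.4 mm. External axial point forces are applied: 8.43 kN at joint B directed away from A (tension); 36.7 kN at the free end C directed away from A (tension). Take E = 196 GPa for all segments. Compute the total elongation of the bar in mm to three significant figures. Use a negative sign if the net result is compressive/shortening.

Internal axial forces (sectioning from the free end, tension +): N_BC = 36.7 kN, N_AB = 45.13 kN.
A_BC = 986.2 mm².
δ_AB = 45130·164/(535·196000) = 0.07058 mm
δ_BC = 36700·669/(986.2·196000) = 0.127 mm
δ = Σδ_i = 0.1976 mm.

0.198 mm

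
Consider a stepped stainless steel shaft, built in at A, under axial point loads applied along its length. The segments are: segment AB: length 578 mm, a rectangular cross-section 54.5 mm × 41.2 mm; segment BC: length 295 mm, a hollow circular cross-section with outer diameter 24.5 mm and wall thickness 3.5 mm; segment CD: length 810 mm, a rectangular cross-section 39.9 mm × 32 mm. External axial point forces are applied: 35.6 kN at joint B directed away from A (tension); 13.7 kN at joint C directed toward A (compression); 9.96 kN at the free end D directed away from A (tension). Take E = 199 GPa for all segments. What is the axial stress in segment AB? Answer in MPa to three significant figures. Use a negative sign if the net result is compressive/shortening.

Internal axial forces (sectioning from the free end, tension +): N_CD = 9.96 kN, N_BC = -3.74 kN, N_AB = 31.86 kN.
A_AB = 2245 mm².
σ_AB = N_AB/A_AB = 31860/2245 = 14.19 MPa.

14.2 MPa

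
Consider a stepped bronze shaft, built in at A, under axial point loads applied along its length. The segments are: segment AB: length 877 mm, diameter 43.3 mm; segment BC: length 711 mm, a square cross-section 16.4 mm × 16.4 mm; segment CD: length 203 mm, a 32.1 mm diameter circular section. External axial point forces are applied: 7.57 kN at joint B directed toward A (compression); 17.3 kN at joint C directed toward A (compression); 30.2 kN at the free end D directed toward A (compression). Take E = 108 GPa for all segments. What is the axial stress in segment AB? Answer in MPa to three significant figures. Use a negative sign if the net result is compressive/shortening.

-37.4 MPa

Internal axial forces (sectioning from the free end, tension +): N_CD = -30.2 kN, N_BC = -47.5 kN, N_AB = -55.07 kN.
A_AB = 1473 mm².
σ_AB = N_AB/A_AB = -55070/1473 = -37.4 MPa.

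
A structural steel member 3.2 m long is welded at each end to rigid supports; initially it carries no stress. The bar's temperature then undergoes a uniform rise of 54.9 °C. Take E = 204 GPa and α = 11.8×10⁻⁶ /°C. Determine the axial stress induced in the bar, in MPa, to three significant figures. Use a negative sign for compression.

-132 MPa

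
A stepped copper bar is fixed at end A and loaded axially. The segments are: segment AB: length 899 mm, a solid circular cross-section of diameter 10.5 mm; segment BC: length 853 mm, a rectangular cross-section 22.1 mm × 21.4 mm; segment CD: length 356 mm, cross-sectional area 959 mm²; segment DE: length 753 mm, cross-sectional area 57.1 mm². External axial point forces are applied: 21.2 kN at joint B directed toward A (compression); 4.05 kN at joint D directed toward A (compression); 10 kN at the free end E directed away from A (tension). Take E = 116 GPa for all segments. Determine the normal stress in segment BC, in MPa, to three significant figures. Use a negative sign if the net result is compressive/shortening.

12.6 MPa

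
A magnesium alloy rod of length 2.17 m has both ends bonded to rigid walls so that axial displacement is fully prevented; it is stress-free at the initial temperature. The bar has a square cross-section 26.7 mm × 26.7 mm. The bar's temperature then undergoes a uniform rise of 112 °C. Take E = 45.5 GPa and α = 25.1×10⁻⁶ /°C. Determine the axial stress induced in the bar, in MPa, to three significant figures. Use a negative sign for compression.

Free thermal expansion αLΔT = 25.1e-6 · 2170 · 112 = 6.1 mm.
The walls impose strain ε = −(6.1)/2170 = -2.8112e-03; σ = Eε = 45500 · -2.8112e-03 = -127.9 MPa.

-128 MPa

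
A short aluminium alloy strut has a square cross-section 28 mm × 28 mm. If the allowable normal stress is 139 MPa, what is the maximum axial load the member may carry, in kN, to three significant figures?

109 kN

A = 784 mm².
P_max = σ_allow · A = 139 · 784 = 109000 N = 109 kN.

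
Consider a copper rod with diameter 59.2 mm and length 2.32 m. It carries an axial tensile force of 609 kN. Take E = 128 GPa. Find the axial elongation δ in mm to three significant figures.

4.01 mm

A = 2753 mm².
δ_mech = NL/(AE) = 609000·2320/(2753·128000) = 4.01 mm.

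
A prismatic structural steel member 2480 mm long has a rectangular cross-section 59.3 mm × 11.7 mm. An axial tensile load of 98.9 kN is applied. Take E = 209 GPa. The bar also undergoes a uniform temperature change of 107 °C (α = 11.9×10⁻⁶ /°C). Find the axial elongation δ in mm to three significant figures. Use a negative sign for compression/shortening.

4.85 mm

A = 693.8 mm².
δ_mech = NL/(AE) = 98900·2480/(693.8·209000) = 1.691 mm.
δ_thermal = αLΔT = 11.9e-6·2480·107 = 3.158 mm.
δ = δ_mech + δ_thermal = 4.849 mm.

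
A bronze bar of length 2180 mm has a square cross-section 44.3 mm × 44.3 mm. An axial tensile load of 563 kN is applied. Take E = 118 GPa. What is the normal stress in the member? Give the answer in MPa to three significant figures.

287 MPa

A = 1962 mm².
σ = N/A = 563000/1962 = 286.9 MPa.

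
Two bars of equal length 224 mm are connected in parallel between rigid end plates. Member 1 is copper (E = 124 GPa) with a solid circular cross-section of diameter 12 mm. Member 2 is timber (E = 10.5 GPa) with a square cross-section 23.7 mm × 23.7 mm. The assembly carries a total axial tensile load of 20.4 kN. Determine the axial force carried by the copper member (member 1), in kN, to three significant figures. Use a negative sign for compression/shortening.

14.4 kN

A_1 = 113.1 mm².
A_2 = 561.7 mm².
Equal strain + equilibrium ⇒ each member carries load in proportion to AE: A₁E₁ = 14020000 N, A₂E₂ = 5898000 N, ΣAE = 19920000 N.
F₁ = P·A₁E₁/ΣAE = 20400·14020000/19920000 = 14360 N.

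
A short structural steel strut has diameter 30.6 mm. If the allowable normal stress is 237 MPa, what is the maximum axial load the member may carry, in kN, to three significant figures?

174 kN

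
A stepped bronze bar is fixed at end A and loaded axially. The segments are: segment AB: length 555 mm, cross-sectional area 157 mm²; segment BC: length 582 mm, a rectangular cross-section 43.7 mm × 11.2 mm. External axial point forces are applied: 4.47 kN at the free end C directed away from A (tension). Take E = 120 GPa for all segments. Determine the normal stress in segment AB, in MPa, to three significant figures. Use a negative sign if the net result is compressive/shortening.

Internal axial forces (sectioning from the free end, tension +): N_BC = 4.47 kN, N_AB = 4.47 kN.
σ_AB = N_AB/A_AB = 4470/157 = 28.47 MPa.

28.5 MPa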